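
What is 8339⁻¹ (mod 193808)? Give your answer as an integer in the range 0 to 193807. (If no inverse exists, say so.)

147163

Apply the Euclidean algorithm to 193808 and 8339:
193808 = 23·8339 + 2011
8339 = 4·2011 + 295
2011 = 6·295 + 241
295 = 1·241 + 54
241 = 4·54 + 25
54 = 2·25 + 4
25 = 6·4 + 1
4 = 4·1 + 0
The gcd is 1. Working backward:
1 = 25 − 6·4
1 = −6·54 + 13·25
1 = 13·241 − 58·54
1 = −58·295 + 71·241
1 = 71·2011 − 484·295
1 = −484·8339 + 2007·2011
1 = 2007·193808 − 46645·8339
Thus 8339·(-46645) ≡ 1 (mod 193808); reducing, -46645 mod 193808 = 147163.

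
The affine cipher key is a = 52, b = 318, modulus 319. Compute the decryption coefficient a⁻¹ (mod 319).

227

Apply the Euclidean algorithm to 319 and 52:
319 = 6*52 + 7
52 = 7*7 + 3
7 = 2*3 + 1
3 = 3*1 + 0
Since gcd(52, 319) = 1, back-substitute to write 1 as a combination:
1 = 7 − 2·3
1 = −2·52 + 15·7
1 = 15·319 − 92·52
Hence 52⁻¹ ≡ -92 ≡ 227 (mod 319).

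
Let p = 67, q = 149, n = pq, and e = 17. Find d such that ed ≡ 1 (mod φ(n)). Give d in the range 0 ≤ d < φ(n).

2873

φ(n) = (p−1)(q−1) = 66·148 = 9768.
Need d with 17·d ≡ 1 (mod 9768). Apply the extended Euclidean algorithm:
9768 = 574·17 + 10
17 = 1·10 + 7
10 = 1·7 + 3
7 = 2·3 + 1
3 = 3·1 + 0
Back-substitute:
1 = 7 − 2·3
1 = −2·10 + 3·7
1 = 3·17 − 5·10
1 = −5·9768 + 2873·17
So 17·2873 ≡ 1 (mod 9768), hence d = 2873.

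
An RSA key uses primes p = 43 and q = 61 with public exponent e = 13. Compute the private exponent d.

1357

φ(n) = (p−1)(q−1) = 42·60 = 2520.
Need d with 13·d ≡ 1 (mod 2520). Apply the extended Euclidean algorithm:
2520 = 193*13 + 11
13 = 1*11 + 2
11 = 5*2 + 1
2 = 2*1 + 0
Back-substitute:
1 = 11 − 5·2
1 = −5·13 + 6·11
1 = 6·2520 − 1163·13
So 13·(-1163) ≡ 1 (mod 2520), hence d ≡ -1163 ≡ 1357 (mod 2520).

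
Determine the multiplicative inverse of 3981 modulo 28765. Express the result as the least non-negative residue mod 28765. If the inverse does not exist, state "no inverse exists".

6951

Extended Euclidean algorithm:
28765 = 7×3981 + 898
3981 = 4×898 + 389
898 = 2×389 + 120
389 = 3×120 + 29
120 = 4×29 + 4
29 = 7×4 + 1
4 = 4×1 + 0
The gcd is 1. Working backward:
1 = 29 − 7·4
1 = −7·120 + 29·29
1 = 29·389 − 94·120
1 = −94·898 + 217·389
1 = 217·3981 − 962·898
1 = −962·28765 + 6951·3981
So 3981·6951 ≡ 1 (mod 28765).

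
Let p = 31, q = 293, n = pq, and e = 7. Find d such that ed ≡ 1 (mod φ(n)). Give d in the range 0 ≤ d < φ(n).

φ(n) = (p−1)(q−1) = 30·292 = 8760.
Need d with 7·d ≡ 1 (mod 8760). Apply the extended Euclidean algorithm:
8760 = 1251×7 + 3
7 = 2×3 + 1
3 = 3×1 + 0
Back-substitute:
1 = 7 − 2·3
1 = −2·8760 + 2503·7
So 7·2503 ≡ 1 (mod 8760), hence d = 2503.

2503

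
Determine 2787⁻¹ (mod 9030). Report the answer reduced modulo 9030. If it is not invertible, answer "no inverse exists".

no inverse exists

Compute gcd(2787, 9030):
9030 = 3·2787 + 669
2787 = 4·669 + 111
669 = 6·111 + 3
111 = 37·3 + 0
Since gcd = 3 > 1, 2787 is not a unit mod 9030.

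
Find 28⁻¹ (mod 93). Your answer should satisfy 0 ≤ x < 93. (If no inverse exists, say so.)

Apply the Euclidean algorithm to 93 and 28:
93 = 3*28 + 9
28 = 3*9 + 1
9 = 9*1 + 0
gcd = 1, so the inverse exists. Back-substitute:
1 = 28 − 3·9
1 = −3·93 + 10·28
So 28·10 ≡ 1 (mod 93).

10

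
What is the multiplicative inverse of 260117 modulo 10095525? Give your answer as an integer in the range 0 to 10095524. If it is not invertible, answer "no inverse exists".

Euclidean algorithm on 10095525, 260117:
10095525 = 38*260117 + 211079
260117 = 1*211079 + 49038
211079 = 4*49038 + 14927
49038 = 3*14927 + 4257
14927 = 3*4257 + 2156
4257 = 1*2156 + 2101
2156 = 1*2101 + 55
2101 = 38*55 + 11
55 = 5*11 + 0
gcd(260117, 10095525) = 11 ≠ 1, so 260117 has no multiplicative inverse modulo 10095525.

no inverse exists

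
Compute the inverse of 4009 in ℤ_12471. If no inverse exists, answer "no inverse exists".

gcd(12471, 4009) by repeated division:
12471 = 3*4009 + 444
4009 = 9*444 + 13
444 = 34*13 + 2
13 = 6*2 + 1
2 = 2*1 + 0
The gcd is 1. Working backward:
1 = 13 − 6·2
1 = −6·444 + 205·13
1 = 205·4009 − 1851·444
1 = −1851·12471 + 5758·4009
So 4009·5758 ≡ 1 (mod 12471).

5758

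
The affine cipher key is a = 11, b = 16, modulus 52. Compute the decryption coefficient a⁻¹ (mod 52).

19

gcd(52, 11) by repeated division:
52 = 4·11 + 8
11 = 1·8 + 3
8 = 2·3 + 2
3 = 1·2 + 1
2 = 2·1 + 0
gcd = 1, so the inverse exists. Back-substitute:
1 = 3 − 2
1 = −8 + 3·3
1 = 3·11 − 4·8
1 = −4·52 + 19·11
So 11·19 ≡ 1 (mod 52).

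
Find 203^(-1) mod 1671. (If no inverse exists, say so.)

Extended Euclidean algorithm:
1671 = 8·203 + 47
203 = 4·47 + 15
47 = 3·15 + 2
15 = 7·2 + 1
2 = 2·1 + 0
gcd = 1, so the inverse exists. Back-substitute:
1 = 15 − 7·2
1 = −7·47 + 22·15
1 = 22·203 − 95·47
1 = −95·1671 + 782·203
So 203·782 ≡ 1 (mod 1671).

782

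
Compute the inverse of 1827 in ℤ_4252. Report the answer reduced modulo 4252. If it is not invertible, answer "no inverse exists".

1031

gcd(4252, 1827) by repeated division:
4252 = 2*1827 + 598
1827 = 3*598 + 33
598 = 18*33 + 4
33 = 8*4 + 1
4 = 4*1 + 0
Since gcd(1827, 4252) = 1, back-substitute to write 1 as a combination:
1 = 33 − 8·4
1 = −8·598 + 145·33
1 = 145·1827 − 443·598
1 = −443·4252 + 1031·1827
So 1827·1031 ≡ 1 (mod 4252).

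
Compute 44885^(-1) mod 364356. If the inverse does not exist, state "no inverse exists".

Extended Euclidean algorithm:
364356 = 8×44885 + 5276
44885 = 8×5276 + 2677
5276 = 1×2677 + 2599
2677 = 1×2599 + 78
2599 = 33×78 + 25
78 = 3×25 + 3
25 = 8×3 + 1
3 = 3×1 + 0
The gcd is 1. Working backward:
1 = 25 − 8·3
1 = −8·78 + 25·25
1 = 25·2599 − 833·78
1 = −833·2677 + 858·2599
1 = 858·5276 − 1691·2677
1 = −1691·44885 + 14386·5276
1 = 14386·364356 − 116779·44885
So 44885·(-116779) ≡ 1 (mod 364356), and -116779 ≡ 247577 (mod 364356).

247577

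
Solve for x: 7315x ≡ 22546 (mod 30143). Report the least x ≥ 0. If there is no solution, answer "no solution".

First find gcd(7315, 30143):
30143 = 4×7315 + 883
7315 = 8×883 + 251
883 = 3×251 + 130
251 = 1×130 + 121
130 = 1×121 + 9
121 = 13×9 + 4
9 = 2×4 + 1
4 = 4×1 + 0
gcd = 1, so a unique solution mod 30143 exists.
Back-substitute for the Bézout coefficients:
1 = 9 − 2·4
1 = −2·121 + 27·9
1 = 27·130 − 29·121
1 = −29·251 + 56·130
1 = 56·883 − 197·251
1 = −197·7315 + 1632·883
1 = 1632·30143 − 6725·7315
So 7315·(-6725) ≡ 1 (mod 30143), giving 7315⁻¹ ≡ 23418.
x ≡ 7315⁻¹·22546 ≡ 23418·22546 ≡ 27583 (mod 30143).

27583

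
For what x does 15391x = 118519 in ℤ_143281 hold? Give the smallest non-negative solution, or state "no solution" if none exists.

116850

First find gcd(15391, 143281):
143281 = 9×15391 + 4762
15391 = 3×4762 + 1105
4762 = 4×1105 + 342
1105 = 3×342 + 79
342 = 4×79 + 26
79 = 3×26 + 1
26 = 26×1 + 0
gcd = 1, so a unique solution mod 143281 exists.
Back-substitute for the Bézout coefficients:
1 = 79 − 3·26
1 = −3·342 + 13·79
1 = 13·1105 − 42·342
1 = −42·4762 + 181·1105
1 = 181·15391 − 585·4762
1 = −585·143281 + 5446·15391
So 15391·(5446) ≡ 1 (mod 143281), giving 15391⁻¹ ≡ 5446.
x ≡ 15391⁻¹·118519 ≡ 5446·118519 ≡ 116850 (mod 143281).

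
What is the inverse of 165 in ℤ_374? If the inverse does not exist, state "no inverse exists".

Compute gcd(165, 374):
374 = 2×165 + 44
165 = 3×44 + 33
44 = 1×33 + 11
33 = 3×11 + 0
Since gcd = 11 > 1, 165 is not a unit mod 374.

no inverse exists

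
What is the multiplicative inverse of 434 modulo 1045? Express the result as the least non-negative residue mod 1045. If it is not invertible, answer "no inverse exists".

614

Apply the Euclidean algorithm to 1045 and 434:
1045 = 2·434 + 177
434 = 2·177 + 80
177 = 2·80 + 17
80 = 4·17 + 12
17 = 1·12 + 5
12 = 2·5 + 2
5 = 2·2 + 1
2 = 2·1 + 0
Since gcd(434, 1045) = 1, back-substitute to write 1 as a combination:
1 = 5 − 2·2
1 = −2·12 + 5·5
1 = 5·17 − 7·12
1 = −7·80 + 33·17
1 = 33·177 − 73·80
1 = −73·434 + 179·177
1 = 179·1045 − 431·434
Thus 434·(-431) ≡ 1 (mod 1045); reducing, -431 mod 1045 = 614.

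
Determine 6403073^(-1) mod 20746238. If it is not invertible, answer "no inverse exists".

20085849

Apply the Euclidean algorithm to 20746238 and 6403073:
20746238 = 3×6403073 + 1537019
6403073 = 4×1537019 + 254997
1537019 = 6×254997 + 7037
254997 = 36×7037 + 1665
7037 = 4×1665 + 377
1665 = 4×377 + 157
377 = 2×157 + 63
157 = 2×63 + 31
63 = 2×31 + 1
31 = 31×1 + 0
gcd = 1, so the inverse exists. Back-substitute:
1 = 63 − 2·31
1 = −2·157 + 5·63
1 = 5·377 − 12·157
1 = −12·1665 + 53·377
1 = 53·7037 − 224·1665
1 = −224·254997 + 8117·7037
1 = 8117·1537019 − 48926·254997
1 = −48926·6403073 + 203821·1537019
1 = 203821·20746238 − 660389·6403073
So 6403073·(-660389) ≡ 1 (mod 20746238), and -660389 ≡ 20085849 (mod 20746238).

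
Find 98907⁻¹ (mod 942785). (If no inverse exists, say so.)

757263

Extended Euclidean algorithm:
942785 = 9*98907 + 52622
98907 = 1*52622 + 46285
52622 = 1*46285 + 6337
46285 = 7*6337 + 1926
6337 = 3*1926 + 559
1926 = 3*559 + 249
559 = 2*249 + 61
249 = 4*61 + 5
61 = 12*5 + 1
5 = 5*1 + 0
Since gcd(98907, 942785) = 1, back-substitute to write 1 as a combination:
1 = 61 − 12·5
1 = −12·249 + 49·61
1 = 49·559 − 110·249
1 = −110·1926 + 379·559
1 = 379·6337 − 1247·1926
1 = −1247·46285 + 9108·6337
1 = 9108·52622 − 10355·46285
1 = −10355·98907 + 19463·52622
1 = 19463·942785 − 185522·98907
Thus 98907·(-185522) ≡ 1 (mod 942785); reducing, -185522 mod 942785 = 757263.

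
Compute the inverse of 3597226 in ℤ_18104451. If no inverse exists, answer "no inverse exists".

14464618

gcd(18104451, 3597226) by repeated division:
18104451 = 5·3597226 + 118321
3597226 = 30·118321 + 47596
118321 = 2·47596 + 23129
47596 = 2·23129 + 1338
23129 = 17·1338 + 383
1338 = 3·383 + 189
383 = 2·189 + 5
189 = 37·5 + 4
5 = 1·4 + 1
4 = 4·1 + 0
Since gcd(3597226, 18104451) = 1, back-substitute to write 1 as a combination:
1 = 5 − 4
1 = −189 + 38·5
1 = 38·383 − 77·189
1 = −77·1338 + 269·383
1 = 269·23129 − 4650·1338
1 = −4650·47596 + 9569·23129
1 = 9569·118321 − 23788·47596
1 = −23788·3597226 + 723209·118321
1 = 723209·18104451 − 3639833·3597226
Hence 3597226⁻¹ ≡ -3639833 ≡ 14464618 (mod 18104451).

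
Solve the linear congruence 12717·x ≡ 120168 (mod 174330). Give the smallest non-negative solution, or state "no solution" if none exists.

First find gcd(12717, 174330):
174330 = 13×12717 + 9009
12717 = 1×9009 + 3708
9009 = 2×3708 + 1593
3708 = 2×1593 + 522
1593 = 3×522 + 27
522 = 19×27 + 9
27 = 3×9 + 0
gcd = 9 and 9 | 120168, so solutions exist. Divide through by 9: 1413x ≡ 13352 (mod 19370).
Now find 1413⁻¹ mod 19370:
19370 = 13·1413 + 1001
1413 = 1·1001 + 412
1001 = 2·412 + 177
412 = 2·177 + 58
177 = 3·58 + 3
58 = 19·3 + 1
3 = 3·1 + 0
Back-substitute:
1 = 58 − 19·3
1 = −19·177 + 58·58
1 = 58·412 − 135·177
1 = −135·1001 + 328·412
1 = 328·1413 − 463·1001
1 = −463·19370 + 6347·1413
So 1413⁻¹ ≡ 6347 (mod 19370).
Then x ≡ 6347·13352 ≡ 1394 (mod 19370); the smallest non-negative solution is x = 1394.

1394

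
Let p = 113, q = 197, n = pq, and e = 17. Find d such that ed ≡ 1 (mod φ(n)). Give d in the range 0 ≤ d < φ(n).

12913

φ(n) = (p−1)(q−1) = 112·196 = 21952.
Need d with 17·d ≡ 1 (mod 21952). Apply the extended Euclidean algorithm:
21952 = 1291*17 + 5
17 = 3*5 + 2
5 = 2*2 + 1
2 = 2*1 + 0
Back-substitute:
1 = 5 − 2·2
1 = −2·17 + 7·5
1 = 7·21952 − 9039·17
So 17·(-9039) ≡ 1 (mod 21952), hence d ≡ -9039 ≡ 12913 (mod 21952).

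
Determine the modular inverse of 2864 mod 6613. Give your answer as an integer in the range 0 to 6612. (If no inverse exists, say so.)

4588

Run Euclid on (6613, 2864):
6613 = 2*2864 + 885
2864 = 3*885 + 209
885 = 4*209 + 49
209 = 4*49 + 13
49 = 3*13 + 10
13 = 1*10 + 3
10 = 3*3 + 1
3 = 3*1 + 0
The gcd is 1. Working backward:
1 = 10 − 3·3
1 = −3·13 + 4·10
1 = 4·49 − 15·13
1 = −15·209 + 64·49
1 = 64·885 − 271·209
1 = −271·2864 + 877·885
1 = 877·6613 − 2025·2864
Hence 2864⁻¹ ≡ -2025 ≡ 4588 (mod 6613).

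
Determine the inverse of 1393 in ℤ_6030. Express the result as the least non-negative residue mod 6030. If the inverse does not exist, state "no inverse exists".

Extended Euclidean algorithm:
6030 = 4·1393 + 458
1393 = 3·458 + 19
458 = 24·19 + 2
19 = 9·2 + 1
2 = 2·1 + 0
gcd = 1, so the inverse exists. Back-substitute:
1 = 19 − 9·2
1 = −9·458 + 217·19
1 = 217·1393 − 660·458
1 = −660·6030 + 2857·1393
So 1393·2857 ≡ 1 (mod 6030).

2857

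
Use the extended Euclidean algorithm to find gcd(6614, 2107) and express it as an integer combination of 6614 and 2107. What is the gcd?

1

Apply Euclid's algorithm to 6614 and 2107:
6614 = 3*2107 + 293
2107 = 7*293 + 56
293 = 5*56 + 13
56 = 4*13 + 4
13 = 3*4 + 1
4 = 4*1 + 0
gcd(6614, 2107) = 1.
Working backward:
1 = 13 − 3·4
1 = −3·56 + 13·13
1 = 13·293 − 68·56
1 = −68·2107 + 489·293
1 = 489·6614 − 1535·2107
So 1 = (489)·6614 + (-1535)·2107.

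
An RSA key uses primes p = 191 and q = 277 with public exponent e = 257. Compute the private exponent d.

21833

φ(n) = (p−1)(q−1) = 190·276 = 52440.
Need d with 257·d ≡ 1 (mod 52440). Apply the extended Euclidean algorithm:
52440 = 204×257 + 12
257 = 21×12 + 5
12 = 2×5 + 2
5 = 2×2 + 1
2 = 2×1 + 0
Back-substitute:
1 = 5 − 2·2
1 = −2·12 + 5·5
1 = 5·257 − 107·12
1 = −107·52440 + 21833·257
So 257·21833 ≡ 1 (mod 52440), hence d = 21833.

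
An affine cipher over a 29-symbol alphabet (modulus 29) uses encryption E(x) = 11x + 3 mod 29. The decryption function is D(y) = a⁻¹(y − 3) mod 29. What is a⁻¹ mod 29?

gcd(29, 11) by repeated division:
29 = 2×11 + 7
11 = 1×7 + 4
7 = 1×4 + 3
4 = 1×3 + 1
3 = 3×1 + 0
The gcd is 1. Working backward:
1 = 4 − 3
1 = −7 + 2·4
1 = 2·11 − 3·7
1 = −3·29 + 8·11
So 11·8 ≡ 1 (mod 29).

8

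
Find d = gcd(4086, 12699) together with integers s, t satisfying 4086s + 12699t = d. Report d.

Repeated division:
12699 = 3*4086 + 441
4086 = 9*441 + 117
441 = 3*117 + 90
117 = 1*90 + 27
90 = 3*27 + 9
27 = 3*9 + 0
gcd(4086, 12699) = 9.
Working backward:
9 = 90 − 3·27
9 = −3·117 + 4·90
9 = 4·441 − 15·117
9 = −15·4086 + 139·441
9 = 139·12699 − 432·4086
So 9 = (139)·12699 + (-432)·4086.

9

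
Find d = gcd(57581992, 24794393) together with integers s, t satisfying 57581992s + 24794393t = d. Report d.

Euclidean algorithm:
57581992 = 2×24794393 + 7993206
24794393 = 3×7993206 + 814775
7993206 = 9×814775 + 660231
814775 = 1×660231 + 154544
660231 = 4×154544 + 42055
154544 = 3×42055 + 28379
42055 = 1×28379 + 13676
28379 = 2×13676 + 1027
13676 = 13×1027 + 325
1027 = 3×325 + 52
325 = 6×52 + 13
52 = 4×13 + 0
gcd(57581992, 24794393) = 13.
Working backward:
13 = 325 − 6·52
13 = −6·1027 + 19·325
13 = 19·13676 − 253·1027
13 = −253·28379 + 525·13676
13 = 525·42055 − 778·28379
13 = −778·154544 + 2859·42055
13 = 2859·660231 − 12214·154544
13 = −12214·814775 + 15073·660231
13 = 15073·7993206 − 147871·814775
13 = −147871·24794393 + 458686·7993206
13 = 458686·57581992 − 1065243·24794393
So 13 = (458686)·57581992 + (-1065243)·24794393.

13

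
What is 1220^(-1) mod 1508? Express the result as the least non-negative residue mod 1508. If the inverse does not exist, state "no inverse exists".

Euclidean algorithm on 1508, 1220:
1508 = 1×1220 + 288
1220 = 4×288 + 68
288 = 4×68 + 16
68 = 4×16 + 4
16 = 4×4 + 0
The gcd is 4, not 1, hence no inverse exists.

no inverse exists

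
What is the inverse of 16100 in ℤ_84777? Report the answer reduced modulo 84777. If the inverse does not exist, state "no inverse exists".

Euclidean algorithm on 84777, 16100:
84777 = 5*16100 + 4277
16100 = 3*4277 + 3269
4277 = 1*3269 + 1008
3269 = 3*1008 + 245
1008 = 4*245 + 28
245 = 8*28 + 21
28 = 1*21 + 7
21 = 3*7 + 0
Since gcd = 7 > 1, 16100 is not a unit mod 84777.

no inverse exists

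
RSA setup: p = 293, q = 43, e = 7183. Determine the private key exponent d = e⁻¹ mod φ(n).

11383

φ(n) = (p−1)(q−1) = 292·42 = 12264.
Need d with 7183·d ≡ 1 (mod 12264). Apply the extended Euclidean algorithm:
12264 = 1·7183 + 5081
7183 = 1·5081 + 2102
5081 = 2·2102 + 877
2102 = 2·877 + 348
877 = 2·348 + 181
348 = 1·181 + 167
181 = 1·167 + 14
167 = 11·14 + 13
14 = 1·13 + 1
13 = 13·1 + 0
Back-substitute:
1 = 14 − 13
1 = −167 + 12·14
1 = 12·181 − 13·167
1 = −13·348 + 25·181
1 = 25·877 − 63·348
1 = −63·2102 + 151·877
1 = 151·5081 − 365·2102
1 = −365·7183 + 516·5081
1 = 516·12264 − 881·7183
So 7183·(-881) ≡ 1 (mod 12264), hence d ≡ -881 ≡ 11383 (mod 12264).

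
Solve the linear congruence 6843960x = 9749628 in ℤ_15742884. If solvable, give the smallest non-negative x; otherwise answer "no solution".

130088

First find gcd(6843960, 15742884):
15742884 = 2×6843960 + 2054964
6843960 = 3×2054964 + 679068
2054964 = 3×679068 + 17760
679068 = 38×17760 + 4188
17760 = 4×4188 + 1008
4188 = 4×1008 + 156
1008 = 6×156 + 72
156 = 2×72 + 12
72 = 6×12 + 0
gcd = 12 and 12 | 9749628, so solutions exist. Divide through by 12: 570330x ≡ 812469 (mod 1311907).
Now find 570330⁻¹ mod 1311907:
1311907 = 2*570330 + 171247
570330 = 3*171247 + 56589
171247 = 3*56589 + 1480
56589 = 38*1480 + 349
1480 = 4*349 + 84
349 = 4*84 + 13
84 = 6*13 + 6
13 = 2*6 + 1
6 = 6*1 + 0
Back-substitute:
1 = 13 − 2·6
1 = −2·84 + 13·13
1 = 13·349 − 54·84
1 = −54·1480 + 229·349
1 = 229·56589 − 8756·1480
1 = −8756·171247 + 26497·56589
1 = 26497·570330 − 88247·171247
1 = −88247·1311907 + 202991·570330
So 570330⁻¹ ≡ 202991 (mod 1311907).
Then x ≡ 202991·812469 ≡ 130088 (mod 1311907); the smallest non-negative solution is x = 130088.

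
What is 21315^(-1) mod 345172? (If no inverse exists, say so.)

56387

Apply the Euclidean algorithm to 345172 and 21315:
345172 = 16×21315 + 4132
21315 = 5×4132 + 655
4132 = 6×655 + 202
655 = 3×202 + 49
202 = 4×49 + 6
49 = 8×6 + 1
6 = 6×1 + 0
gcd = 1, so the inverse exists. Back-substitute:
1 = 49 − 8·6
1 = −8·202 + 33·49
1 = 33·655 − 107·202
1 = −107·4132 + 675·655
1 = 675·21315 − 3482·4132
1 = −3482·345172 + 56387·21315
So 21315·56387 ≡ 1 (mod 345172).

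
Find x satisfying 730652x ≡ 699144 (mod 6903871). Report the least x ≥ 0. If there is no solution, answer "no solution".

gcd(730652, 6903871):
6903871 = 9×730652 + 328003
730652 = 2×328003 + 74646
328003 = 4×74646 + 29419
74646 = 2×29419 + 15808
29419 = 1×15808 + 13611
15808 = 1×13611 + 2197
13611 = 6×2197 + 429
2197 = 5×429 + 52
429 = 8×52 + 13
52 = 4×13 + 0
gcd = 13, but 13 ∤ 699144, so the congruence has no solution.

no solution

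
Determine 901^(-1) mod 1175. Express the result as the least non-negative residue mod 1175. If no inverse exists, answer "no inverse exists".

Extended Euclidean algorithm:
1175 = 1·901 + 274
901 = 3·274 + 79
274 = 3·79 + 37
79 = 2·37 + 5
37 = 7·5 + 2
5 = 2·2 + 1
2 = 2·1 + 0
The gcd is 1. Working backward:
1 = 5 − 2·2
1 = −2·37 + 15·5
1 = 15·79 − 32·37
1 = −32·274 + 111·79
1 = 111·901 − 365·274
1 = −365·1175 + 476·901
So 901·476 ≡ 1 (mod 1175).

476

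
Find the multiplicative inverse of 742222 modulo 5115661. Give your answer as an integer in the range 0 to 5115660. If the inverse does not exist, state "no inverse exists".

gcd(5115661, 742222) by repeated division:
5115661 = 6*742222 + 662329
742222 = 1*662329 + 79893
662329 = 8*79893 + 23185
79893 = 3*23185 + 10338
23185 = 2*10338 + 2509
10338 = 4*2509 + 302
2509 = 8*302 + 93
302 = 3*93 + 23
93 = 4*23 + 1
23 = 23*1 + 0
Since gcd(742222, 5115661) = 1, back-substitute to write 1 as a combination:
1 = 93 − 4·23
1 = −4·302 + 13·93
1 = 13·2509 − 108·302
1 = −108·10338 + 445·2509
1 = 445·23185 − 998·10338
1 = −998·79893 + 3439·23185
1 = 3439·662329 − 28510·79893
1 = −28510·742222 + 31949·662329
1 = 31949·5115661 − 220204·742222
So 742222·(-220204) ≡ 1 (mod 5115661), and -220204 ≡ 4895457 (mod 5115661).

4895457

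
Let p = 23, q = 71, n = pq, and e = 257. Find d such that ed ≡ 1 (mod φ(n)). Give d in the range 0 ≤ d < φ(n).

773

φ(n) = (p−1)(q−1) = 22·70 = 1540.
Need d with 257·d ≡ 1 (mod 1540). Apply the extended Euclidean algorithm:
1540 = 5*257 + 255
257 = 1*255 + 2
255 = 127*2 + 1
2 = 2*1 + 0
Back-substitute:
1 = 255 − 127·2
1 = −127·257 + 128·255
1 = 128·1540 − 767·257
So 257·(-767) ≡ 1 (mod 1540), hence d ≡ -767 ≡ 773 (mod 1540).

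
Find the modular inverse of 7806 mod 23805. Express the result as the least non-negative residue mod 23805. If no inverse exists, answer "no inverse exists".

no inverse exists

Euclidean algorithm on 23805, 7806:
23805 = 3*7806 + 387
7806 = 20*387 + 66
387 = 5*66 + 57
66 = 1*57 + 9
57 = 6*9 + 3
9 = 3*3 + 0
gcd(7806, 23805) = 3 ≠ 1, so 7806 has no multiplicative inverse modulo 23805.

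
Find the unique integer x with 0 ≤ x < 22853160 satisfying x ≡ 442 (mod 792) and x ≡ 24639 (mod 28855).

Write x = 442 + 792·k. Then 792·k ≡ 24639 − 442 ≡ 24197 (mod 28855).
Need 792⁻¹ mod 28855. Extended Euclid on (28855, 792):
28855 = 36*792 + 343
792 = 2*343 + 106
343 = 3*106 + 25
106 = 4*25 + 6
25 = 4*6 + 1
6 = 6*1 + 0
Back-substitute:
1 = 25 − 4·6
1 = −4·106 + 17·25
1 = 17·343 − 55·106
1 = −55·792 + 127·343
1 = 127·28855 − 4627·792
792⁻¹ ≡ 24228 (mod 28855), so k ≡ 24228·24197 ≡ 26736 (mod 28855).
x = 442 + 792·26736 = 21175354.

21175354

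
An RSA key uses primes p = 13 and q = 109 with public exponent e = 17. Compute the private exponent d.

φ(n) = (p−1)(q−1) = 12·108 = 1296.
Need d with 17·d ≡ 1 (mod 1296). Apply the extended Euclidean algorithm:
1296 = 76*17 + 4
17 = 4*4 + 1
4 = 4*1 + 0
Back-substitute:
1 = 17 − 4·4
1 = −4·1296 + 305·17
So 17·305 ≡ 1 (mod 1296), hence d = 305.

305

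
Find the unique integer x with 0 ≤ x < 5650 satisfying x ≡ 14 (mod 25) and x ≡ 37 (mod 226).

489

Write x = 14 + 25·k. Then 25·k ≡ 37 − 14 ≡ 23 (mod 226).
Need 25⁻¹ mod 226. Extended Euclid on (226, 25):
226 = 9×25 + 1
25 = 25×1 + 0
Back-substitute:
1 = 226 − 9·25
25⁻¹ ≡ 217 (mod 226), so k ≡ 217·23 ≡ 19 (mod 226).
x = 14 + 25·19 = 489.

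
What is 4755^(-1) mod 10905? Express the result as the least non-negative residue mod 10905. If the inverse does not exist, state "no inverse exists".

Euclidean algorithm on 10905, 4755:
10905 = 2·4755 + 1395
4755 = 3·1395 + 570
1395 = 2·570 + 255
570 = 2·255 + 60
255 = 4·60 + 15
60 = 4·15 + 0
gcd(4755, 10905) = 15 ≠ 1, so 4755 has no multiplicative inverse modulo 10905.

no inverse exists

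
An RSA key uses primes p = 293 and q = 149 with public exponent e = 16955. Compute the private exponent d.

22899

φ(n) = (p−1)(q−1) = 292·148 = 43216.
Need d with 16955·d ≡ 1 (mod 43216). Apply the extended Euclidean algorithm:
43216 = 2×16955 + 9306
16955 = 1×9306 + 7649
9306 = 1×7649 + 1657
7649 = 4×1657 + 1021
1657 = 1×1021 + 636
1021 = 1×636 + 385
636 = 1×385 + 251
385 = 1×251 + 134
251 = 1×134 + 117
134 = 1×117 + 17
117 = 6×17 + 15
17 = 1×15 + 2
15 = 7×2 + 1
2 = 2×1 + 0
Back-substitute:
1 = 15 − 7·2
1 = −7·17 + 8·15
1 = 8·117 − 55·17
1 = −55·134 + 63·117
1 = 63·251 − 118·134
1 = −118·385 + 181·251
1 = 181·636 − 299·385
1 = −299·1021 + 480·636
1 = 480·1657 − 779·1021
1 = −779·7649 + 3596·1657
1 = 3596·9306 − 4375·7649
1 = −4375·16955 + 7971·9306
1 = 7971·43216 − 20317·16955
So 16955·(-20317) ≡ 1 (mod 43216), hence d ≡ -20317 ≡ 22899 (mod 43216).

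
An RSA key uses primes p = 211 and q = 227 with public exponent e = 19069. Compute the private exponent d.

18649

φ(n) = (p−1)(q−1) = 210·226 = 47460.
Need d with 19069·d ≡ 1 (mod 47460). Apply the extended Euclidean algorithm:
47460 = 2*19069 + 9322
19069 = 2*9322 + 425
9322 = 21*425 + 397
425 = 1*397 + 28
397 = 14*28 + 5
28 = 5*5 + 3
5 = 1*3 + 2
3 = 1*2 + 1
2 = 2*1 + 0
Back-substitute:
1 = 3 − 2
1 = −5 + 2·3
1 = 2·28 − 11·5
1 = −11·397 + 156·28
1 = 156·425 − 167·397
1 = −167·9322 + 3663·425
1 = 3663·19069 − 7493·9322
1 = −7493·47460 + 18649·19069
So 19069·18649 ≡ 1 (mod 47460), hence d = 18649.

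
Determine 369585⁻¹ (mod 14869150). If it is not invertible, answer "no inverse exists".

no inverse exists

Euclidean algorithm on 14869150, 369585:
14869150 = 40*369585 + 85750
369585 = 4*85750 + 26585
85750 = 3*26585 + 5995
26585 = 4*5995 + 2605
5995 = 2*2605 + 785
2605 = 3*785 + 250
785 = 3*250 + 35
250 = 7*35 + 5
35 = 7*5 + 0
The gcd is 5, not 1, hence no inverse exists.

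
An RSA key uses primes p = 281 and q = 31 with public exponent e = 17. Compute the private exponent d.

φ(n) = (p−1)(q−1) = 280·30 = 8400.
Need d with 17·d ≡ 1 (mod 8400). Apply the extended Euclidean algorithm:
8400 = 494*17 + 2
17 = 8*2 + 1
2 = 2*1 + 0
Back-substitute:
1 = 17 − 8·2
1 = −8·8400 + 3953·17
So 17·3953 ≡ 1 (mod 8400), hence d = 3953.

3953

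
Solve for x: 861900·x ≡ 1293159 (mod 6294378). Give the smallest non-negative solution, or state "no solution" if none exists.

no solution

gcd(861900, 6294378):
6294378 = 7*861900 + 261078
861900 = 3*261078 + 78666
261078 = 3*78666 + 25080
78666 = 3*25080 + 3426
25080 = 7*3426 + 1098
3426 = 3*1098 + 132
1098 = 8*132 + 42
132 = 3*42 + 6
42 = 7*6 + 0
gcd = 6, but 6 ∤ 1293159, so the congruence has no solution.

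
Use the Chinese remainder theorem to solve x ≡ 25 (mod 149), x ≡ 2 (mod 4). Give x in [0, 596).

Write x = 25 + 149·k. Then 149·k ≡ 2 − 25 ≡ 1 (mod 4).
Need 149⁻¹ mod 4. Extended Euclid on (4, 1):
4 = 4*1 + 0
149⁻¹ ≡ 1 (mod 4), so k ≡ 1·1 ≡ 1 (mod 4).
x = 25 + 149·1 = 174.

174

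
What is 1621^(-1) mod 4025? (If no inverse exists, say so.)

gcd(4025, 1621) by repeated division:
4025 = 2·1621 + 783
1621 = 2·783 + 55
783 = 14·55 + 13
55 = 4·13 + 3
13 = 4·3 + 1
3 = 3·1 + 0
gcd = 1, so the inverse exists. Back-substitute:
1 = 13 − 4·3
1 = −4·55 + 17·13
1 = 17·783 − 242·55
1 = −242·1621 + 501·783
1 = 501·4025 − 1244·1621
So 1621·(-1244) ≡ 1 (mod 4025), and -1244 ≡ 2781 (mod 4025).

2781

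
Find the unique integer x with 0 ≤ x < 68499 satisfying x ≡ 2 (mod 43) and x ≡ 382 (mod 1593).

Write x = 2 + 43·k. Then 43·k ≡ 382 − 2 ≡ 380 (mod 1593).
Need 43⁻¹ mod 1593. Extended Euclid on (1593, 43):
1593 = 37×43 + 2
43 = 21×2 + 1
2 = 2×1 + 0
Back-substitute:
1 = 43 − 21·2
1 = −21·1593 + 778·43
43⁻¹ ≡ 778 (mod 1593), so k ≡ 778·380 ≡ 935 (mod 1593).
x = 2 + 43·935 = 40207.

40207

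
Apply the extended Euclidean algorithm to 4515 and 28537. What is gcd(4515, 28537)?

1

Euclidean algorithm:
28537 = 6·4515 + 1447
4515 = 3·1447 + 174
1447 = 8·174 + 55
174 = 3·55 + 9
55 = 6·9 + 1
9 = 9·1 + 0
gcd(4515, 28537) = 1.
Back-substituting:
1 = 55 − 6·9
1 = −6·174 + 19·55
1 = 19·1447 − 158·174
1 = −158·4515 + 493·1447
1 = 493·28537 − 3116·4515
So 1 = (493)·28537 + (-3116)·4515.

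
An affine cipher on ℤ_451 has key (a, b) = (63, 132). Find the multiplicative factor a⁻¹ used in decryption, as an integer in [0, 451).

Run Euclid on (451, 63):
451 = 7×63 + 10
63 = 6×10 + 3
10 = 3×3 + 1
3 = 3×1 + 0
gcd = 1, so the inverse exists. Back-substitute:
1 = 10 − 3·3
1 = −3·63 + 19·10
1 = 19·451 − 136·63
Hence 63⁻¹ ≡ -136 ≡ 315 (mod 451).

315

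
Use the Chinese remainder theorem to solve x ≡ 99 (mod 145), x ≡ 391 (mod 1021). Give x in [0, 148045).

Write x = 99 + 145·k. Then 145·k ≡ 391 − 99 ≡ 292 (mod 1021).
Need 145⁻¹ mod 1021. Extended Euclid on (1021, 145):
1021 = 7*145 + 6
145 = 24*6 + 1
6 = 6*1 + 0
Back-substitute:
1 = 145 − 24·6
1 = −24·1021 + 169·145
145⁻¹ ≡ 169 (mod 1021), so k ≡ 169·292 ≡ 340 (mod 1021).
x = 99 + 145·340 = 49399.

49399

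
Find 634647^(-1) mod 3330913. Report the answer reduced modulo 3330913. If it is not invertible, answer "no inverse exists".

1162222

Run Euclid on (3330913, 634647):
3330913 = 5×634647 + 157678
634647 = 4×157678 + 3935
157678 = 40×3935 + 278
3935 = 14×278 + 43
278 = 6×43 + 20
43 = 2×20 + 3
20 = 6×3 + 2
3 = 1×2 + 1
2 = 2×1 + 0
Since gcd(634647, 3330913) = 1, back-substitute to write 1 as a combination:
1 = 3 − 2
1 = −20 + 7·3
1 = 7·43 − 15·20
1 = −15·278 + 97·43
1 = 97·3935 − 1373·278
1 = −1373·157678 + 55017·3935
1 = 55017·634647 − 221441·157678
1 = −221441·3330913 + 1162222·634647
So 634647·1162222 ≡ 1 (mod 3330913).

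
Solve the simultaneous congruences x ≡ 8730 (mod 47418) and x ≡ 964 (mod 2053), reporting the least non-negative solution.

46099026

Write x = 8730 + 47418·k. Then 47418·k ≡ 964 − 8730 ≡ 446 (mod 2053).
Need 47418⁻¹ mod 2053. Extended Euclid on (2053, 199):
2053 = 10*199 + 63
199 = 3*63 + 10
63 = 6*10 + 3
10 = 3*3 + 1
3 = 3*1 + 0
Back-substitute:
1 = 10 − 3·3
1 = −3·63 + 19·10
1 = 19·199 − 60·63
1 = −60·2053 + 619·199
47418⁻¹ ≡ 619 (mod 2053), so k ≡ 619·446 ≡ 972 (mod 2053).
x = 8730 + 47418·972 = 46099026.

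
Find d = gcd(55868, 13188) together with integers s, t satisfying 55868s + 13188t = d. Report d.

Repeated division:
55868 = 4·13188 + 3116
13188 = 4·3116 + 724
3116 = 4·724 + 220
724 = 3·220 + 64
220 = 3·64 + 28
64 = 2·28 + 8
28 = 3·8 + 4
8 = 2·4 + 0
gcd(55868, 13188) = 4.
Back-substituting:
4 = 28 − 3·8
4 = −3·64 + 7·28
4 = 7·220 − 24·64
4 = −24·724 + 79·220
4 = 79·3116 − 340·724
4 = −340·13188 + 1439·3116
4 = 1439·55868 − 6096·13188
So 4 = (1439)·55868 + (-6096)·13188.

4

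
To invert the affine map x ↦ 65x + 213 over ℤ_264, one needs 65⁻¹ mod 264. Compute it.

65

Extended Euclidean algorithm:
264 = 4*65 + 4
65 = 16*4 + 1
4 = 4*1 + 0
Since gcd(65, 264) = 1, back-substitute to write 1 as a combination:
1 = 65 − 16·4
1 = −16·264 + 65·65
So 65·65 ≡ 1 (mod 264).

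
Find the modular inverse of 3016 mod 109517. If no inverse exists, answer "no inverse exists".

104978

Extended Euclidean algorithm:
109517 = 36×3016 + 941
3016 = 3×941 + 193
941 = 4×193 + 169
193 = 1×169 + 24
169 = 7×24 + 1
24 = 24×1 + 0
gcd = 1, so the inverse exists. Back-substitute:
1 = 169 − 7·24
1 = −7·193 + 8·169
1 = 8·941 − 39·193
1 = −39·3016 + 125·941
1 = 125·109517 − 4539·3016
So 3016·(-4539) ≡ 1 (mod 109517), and -4539 ≡ 104978 (mod 109517).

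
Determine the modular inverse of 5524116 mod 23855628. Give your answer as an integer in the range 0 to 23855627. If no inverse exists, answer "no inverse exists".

Euclidean algorithm on 23855628, 5524116:
23855628 = 4×5524116 + 1759164
5524116 = 3×1759164 + 246624
1759164 = 7×246624 + 32796
246624 = 7×32796 + 17052
32796 = 1×17052 + 15744
17052 = 1×15744 + 1308
15744 = 12×1308 + 48
1308 = 27×48 + 12
48 = 4×12 + 0
The gcd is 12, not 1, hence no inverse exists.

no inverse exists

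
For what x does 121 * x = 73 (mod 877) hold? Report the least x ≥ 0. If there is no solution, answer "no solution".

363

First find gcd(121, 877):
877 = 7×121 + 30
121 = 4×30 + 1
30 = 30×1 + 0
gcd = 1, so a unique solution mod 877 exists.
Back-substitute for the Bézout coefficients:
1 = 121 − 4·30
1 = −4·877 + 29·121
So 121·(29) ≡ 1 (mod 877), giving 121⁻¹ ≡ 29.
x ≡ 121⁻¹·73 ≡ 29·73 ≡ 363 (mod 877).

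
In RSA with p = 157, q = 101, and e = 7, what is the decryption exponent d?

11143

φ(n) = (p−1)(q−1) = 156·100 = 15600.
Need d with 7·d ≡ 1 (mod 15600). Apply the extended Euclidean algorithm:
15600 = 2228×7 + 4
7 = 1×4 + 3
4 = 1×3 + 1
3 = 3×1 + 0
Back-substitute:
1 = 4 − 3
1 = −7 + 2·4
1 = 2·15600 − 4457·7
So 7·(-4457) ≡ 1 (mod 15600), hence d ≡ -4457 ≡ 11143 (mod 15600).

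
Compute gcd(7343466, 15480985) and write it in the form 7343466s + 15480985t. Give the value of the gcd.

13

Repeated division:
15480985 = 2×7343466 + 794053
7343466 = 9×794053 + 196989
794053 = 4×196989 + 6097
196989 = 32×6097 + 1885
6097 = 3×1885 + 442
1885 = 4×442 + 117
442 = 3×117 + 91
117 = 1×91 + 26
91 = 3×26 + 13
26 = 2×13 + 0
gcd(7343466, 15480985) = 13.
Working backward:
13 = 91 − 3·26
13 = −3·117 + 4·91
13 = 4·442 − 15·117
13 = −15·1885 + 64·442
13 = 64·6097 − 207·1885
13 = −207·196989 + 6688·6097
13 = 6688·794053 − 26959·196989
13 = −26959·7343466 + 249319·794053
13 = 249319·15480985 − 525597·7343466
So 13 = (249319)·15480985 + (-525597)·7343466.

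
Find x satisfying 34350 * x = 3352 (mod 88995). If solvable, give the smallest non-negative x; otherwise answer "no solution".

no solution

gcd(34350, 88995):
88995 = 2*34350 + 20295
34350 = 1*20295 + 14055
20295 = 1*14055 + 6240
14055 = 2*6240 + 1575
6240 = 3*1575 + 1515
1575 = 1*1515 + 60
1515 = 25*60 + 15
60 = 4*15 + 0
gcd = 15, but 15 ∤ 3352, so the congruence has no solution.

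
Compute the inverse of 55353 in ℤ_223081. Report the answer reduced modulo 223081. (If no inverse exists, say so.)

Run Euclid on (223081, 55353):
223081 = 4·55353 + 1669
55353 = 33·1669 + 276
1669 = 6·276 + 13
276 = 21·13 + 3
13 = 4·3 + 1
3 = 3·1 + 0
The gcd is 1. Working backward:
1 = 13 − 4·3
1 = −4·276 + 85·13
1 = 85·1669 − 514·276
1 = −514·55353 + 17047·1669
1 = 17047·223081 − 68702·55353
Hence 55353⁻¹ ≡ -68702 ≡ 154379 (mod 223081).

154379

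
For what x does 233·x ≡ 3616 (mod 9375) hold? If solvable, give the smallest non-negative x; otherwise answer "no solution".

3677

First find gcd(233, 9375):
9375 = 40·233 + 55
233 = 4·55 + 13
55 = 4·13 + 3
13 = 4·3 + 1
3 = 3·1 + 0
gcd = 1, so a unique solution mod 9375 exists.
Back-substitute for the Bézout coefficients:
1 = 13 − 4·3
1 = −4·55 + 17·13
1 = 17·233 − 72·55
1 = −72·9375 + 2897·233
So 233·(2897) ≡ 1 (mod 9375), giving 233⁻¹ ≡ 2897.
x ≡ 233⁻¹·3616 ≡ 2897·3616 ≡ 3677 (mod 9375).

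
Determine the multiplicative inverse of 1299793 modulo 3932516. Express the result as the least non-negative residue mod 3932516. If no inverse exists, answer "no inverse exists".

Run Euclid on (3932516, 1299793):
3932516 = 3·1299793 + 33137
1299793 = 39·33137 + 7450
33137 = 4·7450 + 3337
7450 = 2·3337 + 776
3337 = 4·776 + 233
776 = 3·233 + 77
233 = 3·77 + 2
77 = 38·2 + 1
2 = 2·1 + 0
The gcd is 1. Working backward:
1 = 77 − 38·2
1 = −38·233 + 115·77
1 = 115·776 − 383·233
1 = −383·3337 + 1647·776
1 = 1647·7450 − 3677·3337
1 = −3677·33137 + 16355·7450
1 = 16355·1299793 − 641522·33137
1 = −641522·3932516 + 1940921·1299793
So 1299793·1940921 ≡ 1 (mod 3932516).

1940921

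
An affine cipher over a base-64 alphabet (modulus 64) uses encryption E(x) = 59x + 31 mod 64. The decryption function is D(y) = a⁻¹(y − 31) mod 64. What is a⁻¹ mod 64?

Apply the Euclidean algorithm to 64 and 59:
64 = 1×59 + 5
59 = 11×5 + 4
5 = 1×4 + 1
4 = 4×1 + 0
gcd = 1, so the inverse exists. Back-substitute:
1 = 5 − 4
1 = −59 + 12·5
1 = 12·64 − 13·59
Thus 59·(-13) ≡ 1 (mod 64); reducing, -13 mod 64 = 51.

51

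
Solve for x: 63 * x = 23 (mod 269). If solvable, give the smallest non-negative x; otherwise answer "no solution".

137

First find gcd(63, 269):
269 = 4·63 + 17
63 = 3·17 + 12
17 = 1·12 + 5
12 = 2·5 + 2
5 = 2·2 + 1
2 = 2·1 + 0
gcd = 1, so a unique solution mod 269 exists.
Back-substitute for the Bézout coefficients:
1 = 5 − 2·2
1 = −2·12 + 5·5
1 = 5·17 − 7·12
1 = −7·63 + 26·17
1 = 26·269 − 111·63
So 63·(-111) ≡ 1 (mod 269), giving 63⁻¹ ≡ 158.
x ≡ 63⁻¹·23 ≡ 158·23 ≡ 137 (mod 269).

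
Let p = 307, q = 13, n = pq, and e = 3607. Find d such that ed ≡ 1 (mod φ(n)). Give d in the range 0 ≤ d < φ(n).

φ(n) = (p−1)(q−1) = 306·12 = 3672.
Need d with 3607·d ≡ 1 (mod 3672). Apply the extended Euclidean algorithm:
3672 = 1·3607 + 65
3607 = 55·65 + 32
65 = 2·32 + 1
32 = 32·1 + 0
Back-substitute:
1 = 65 − 2·32
1 = −2·3607 + 111·65
1 = 111·3672 − 113·3607
So 3607·(-113) ≡ 1 (mod 3672), hence d ≡ -113 ≡ 3559 (mod 3672).

3559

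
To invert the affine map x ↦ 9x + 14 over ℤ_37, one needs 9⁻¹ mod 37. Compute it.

Run Euclid on (37, 9):
37 = 4×9 + 1
9 = 9×1 + 0
Since gcd(9, 37) = 1, back-substitute to write 1 as a combination:
1 = 37 − 4·9
So 9·(-4) ≡ 1 (mod 37), and -4 ≡ 33 (mod 37).

33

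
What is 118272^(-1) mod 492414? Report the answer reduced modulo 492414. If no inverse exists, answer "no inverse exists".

Compute gcd(118272, 492414):
492414 = 4*118272 + 19326
118272 = 6*19326 + 2316
19326 = 8*2316 + 798
2316 = 2*798 + 720
798 = 1*720 + 78
720 = 9*78 + 18
78 = 4*18 + 6
18 = 3*6 + 0
Since gcd = 6 > 1, 118272 is not a unit mod 492414.

no inverse exists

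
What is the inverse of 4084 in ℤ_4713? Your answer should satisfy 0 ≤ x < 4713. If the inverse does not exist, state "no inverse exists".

3664

Apply the Euclidean algorithm to 4713 and 4084:
4713 = 1×4084 + 629
4084 = 6×629 + 310
629 = 2×310 + 9
310 = 34×9 + 4
9 = 2×4 + 1
4 = 4×1 + 0
Since gcd(4084, 4713) = 1, back-substitute to write 1 as a combination:
1 = 9 − 2·4
1 = −2·310 + 69·9
1 = 69·629 − 140·310
1 = −140·4084 + 909·629
1 = 909·4713 − 1049·4084
Thus 4084·(-1049) ≡ 1 (mod 4713); reducing, -1049 mod 4713 = 3664.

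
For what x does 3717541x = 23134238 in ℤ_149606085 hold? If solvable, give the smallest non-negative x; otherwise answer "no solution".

77564483

First find gcd(3717541, 149606085):
149606085 = 40*3717541 + 904445
3717541 = 4*904445 + 99761
904445 = 9*99761 + 6596
99761 = 15*6596 + 821
6596 = 8*821 + 28
821 = 29*28 + 9
28 = 3*9 + 1
9 = 9*1 + 0
gcd = 1, so a unique solution mod 149606085 exists.
Back-substitute for the Bézout coefficients:
1 = 28 − 3·9
1 = −3·821 + 88·28
1 = 88·6596 − 707·821
1 = −707·99761 + 10693·6596
1 = 10693·904445 − 96944·99761
1 = −96944·3717541 + 398469·904445
1 = 398469·149606085 − 16035704·3717541
So 3717541·(-16035704) ≡ 1 (mod 149606085), giving 3717541⁻¹ ≡ 133570381.
x ≡ 3717541⁻¹·23134238 ≡ 133570381·23134238 ≡ 77564483 (mod 149606085).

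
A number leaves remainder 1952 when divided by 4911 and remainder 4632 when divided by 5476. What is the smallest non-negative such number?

Write x = 1952 + 4911·k. Then 4911·k ≡ 4632 − 1952 ≡ 2680 (mod 5476).
Need 4911⁻¹ mod 5476. Extended Euclid on (5476, 4911):
5476 = 1·4911 + 565
4911 = 8·565 + 391
565 = 1·391 + 174
391 = 2·174 + 43
174 = 4·43 + 2
43 = 21·2 + 1
2 = 2·1 + 0
Back-substitute:
1 = 43 − 21·2
1 = −21·174 + 85·43
1 = 85·391 − 191·174
1 = −191·565 + 276·391
1 = 276·4911 − 2399·565
1 = −2399·5476 + 2675·4911
4911⁻¹ ≡ 2675 (mod 5476), so k ≡ 2675·2680 ≡ 916 (mod 5476).
x = 1952 + 4911·916 = 4500428.

4500428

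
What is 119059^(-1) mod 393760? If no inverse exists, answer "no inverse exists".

Apply the Euclidean algorithm to 393760 and 119059:
393760 = 3·119059 + 36583
119059 = 3·36583 + 9310
36583 = 3·9310 + 8653
9310 = 1·8653 + 657
8653 = 13·657 + 112
657 = 5·112 + 97
112 = 1·97 + 15
97 = 6·15 + 7
15 = 2·7 + 1
7 = 7·1 + 0
Since gcd(119059, 393760) = 1, back-substitute to write 1 as a combination:
1 = 15 − 2·7
1 = −2·97 + 13·15
1 = 13·112 − 15·97
1 = −15·657 + 88·112
1 = 88·8653 − 1159·657
1 = −1159·9310 + 1247·8653
1 = 1247·36583 − 4900·9310
1 = −4900·119059 + 15947·36583
1 = 15947·393760 − 52741·119059
Hence 119059⁻¹ ≡ -52741 ≡ 341019 (mod 393760).

341019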